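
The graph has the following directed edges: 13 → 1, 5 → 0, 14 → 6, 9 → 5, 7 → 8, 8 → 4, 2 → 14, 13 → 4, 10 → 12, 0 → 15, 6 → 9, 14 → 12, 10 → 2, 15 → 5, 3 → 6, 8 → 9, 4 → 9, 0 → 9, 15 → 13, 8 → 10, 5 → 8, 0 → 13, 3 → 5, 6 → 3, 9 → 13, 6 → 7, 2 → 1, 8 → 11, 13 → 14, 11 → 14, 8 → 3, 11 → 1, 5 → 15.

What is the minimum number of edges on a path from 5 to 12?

3

Level 0: 5
Level 1: 0, 8, 15
Level 2: 3, 4, 9, 10, 11, 13
Level 3: 1, 2, 6, 12, 14
Level 4: 7
12 first appears at level 3.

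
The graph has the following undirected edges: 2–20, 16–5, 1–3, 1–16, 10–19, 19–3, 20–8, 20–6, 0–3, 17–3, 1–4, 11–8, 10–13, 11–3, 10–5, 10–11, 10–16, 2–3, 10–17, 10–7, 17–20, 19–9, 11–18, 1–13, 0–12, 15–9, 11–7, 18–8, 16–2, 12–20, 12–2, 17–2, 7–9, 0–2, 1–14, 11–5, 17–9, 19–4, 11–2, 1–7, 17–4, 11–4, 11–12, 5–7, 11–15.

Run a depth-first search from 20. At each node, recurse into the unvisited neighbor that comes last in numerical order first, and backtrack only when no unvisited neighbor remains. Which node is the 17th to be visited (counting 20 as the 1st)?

13

Visit 20
20 → 17
17 → 10
10 → 19
19 → 9
9 → 15
15 → 11
11 → 18
18 → 8
11 → 12
12 → 2
2 → 16
16 → 5
5 → 7
7 → 1
1 → 14
1 → 13
1 → 4
1 → 3
3 → 0
20 → 6

Visit order: 20, 17, 10, 19, 9, 15, 11, 18, 8, 12, 2, 16, 5, 7, 1, 14, 13, 4, 3, 0, 6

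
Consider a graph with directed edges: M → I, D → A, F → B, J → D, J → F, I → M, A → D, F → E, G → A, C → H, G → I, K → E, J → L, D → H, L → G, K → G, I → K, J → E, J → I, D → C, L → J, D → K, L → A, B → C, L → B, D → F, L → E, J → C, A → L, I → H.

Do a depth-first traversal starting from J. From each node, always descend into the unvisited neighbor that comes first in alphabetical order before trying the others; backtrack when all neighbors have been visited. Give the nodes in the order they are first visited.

Visit J
J → C
C → H
J → D
D → A
A → L
L → B
L → E
L → G
G → I
I → K
I → M
D → F

J → C → H → D → A → L → B → E → G → I → K → M → F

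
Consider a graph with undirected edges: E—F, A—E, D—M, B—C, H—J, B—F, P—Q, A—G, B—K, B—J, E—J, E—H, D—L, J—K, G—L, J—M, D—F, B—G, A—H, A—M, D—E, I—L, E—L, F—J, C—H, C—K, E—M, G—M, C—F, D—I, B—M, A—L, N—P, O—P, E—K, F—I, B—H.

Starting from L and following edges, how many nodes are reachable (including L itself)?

BFS from L visits: L, I, G, E, D, A, F, M, B, K, J, H, C
Reachable nodes: 13 of 17 total.

13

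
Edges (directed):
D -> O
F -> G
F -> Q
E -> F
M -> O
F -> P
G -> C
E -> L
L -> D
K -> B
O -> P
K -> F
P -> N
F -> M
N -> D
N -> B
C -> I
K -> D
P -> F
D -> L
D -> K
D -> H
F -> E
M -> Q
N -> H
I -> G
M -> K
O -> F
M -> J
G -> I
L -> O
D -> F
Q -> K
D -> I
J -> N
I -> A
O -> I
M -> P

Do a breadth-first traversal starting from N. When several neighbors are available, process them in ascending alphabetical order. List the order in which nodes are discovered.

N -> B -> D -> H -> F -> I -> K -> L -> O -> E -> G -> M -> P -> Q -> A -> C -> J

Visit N; enqueue B, D, H → queue [B, D, H]
Visit B → queue [D, H]
Visit D; enqueue F, I, K, L, O → queue [H, F, I, K, L, O]
Visit H → queue [F, I, K, L, O]
Visit F; enqueue E, G, M, P, Q → queue [I, K, L, O, E, G, M, P, Q]
Visit I; enqueue A → queue [K, L, O, E, G, M, P, Q, A]
Visit K → queue [L, O, E, G, M, P, Q, A]
Visit L → queue [O, E, G, M, P, Q, A]
Visit O → queue [E, G, M, P, Q, A]
Visit E → queue [G, M, P, Q, A]
Visit G; enqueue C → queue [M, P, Q, A, C]
Visit M; enqueue J → queue [P, Q, A, C, J]
Visit P → queue [Q, A, C, J]
Visit Q → queue [A, C, J]
Visit A → queue [C, J]
Visit C → queue [J]
Visit J → queue []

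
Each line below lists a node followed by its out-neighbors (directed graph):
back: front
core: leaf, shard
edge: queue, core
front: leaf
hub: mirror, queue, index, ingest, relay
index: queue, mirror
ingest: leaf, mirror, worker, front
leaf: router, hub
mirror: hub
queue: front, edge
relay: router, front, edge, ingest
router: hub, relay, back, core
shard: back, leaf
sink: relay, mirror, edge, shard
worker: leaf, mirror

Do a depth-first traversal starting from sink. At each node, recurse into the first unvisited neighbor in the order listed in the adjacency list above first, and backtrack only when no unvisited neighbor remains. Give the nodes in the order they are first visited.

Visit sink
sink → relay
relay → router
router → hub
hub → mirror
hub → queue
queue → front
front → leaf
queue → edge
edge → core
core → shard
shard → back
hub → index
hub → ingest
ingest → worker

sink relay router hub mirror queue front leaf edge core shard back index ingest worker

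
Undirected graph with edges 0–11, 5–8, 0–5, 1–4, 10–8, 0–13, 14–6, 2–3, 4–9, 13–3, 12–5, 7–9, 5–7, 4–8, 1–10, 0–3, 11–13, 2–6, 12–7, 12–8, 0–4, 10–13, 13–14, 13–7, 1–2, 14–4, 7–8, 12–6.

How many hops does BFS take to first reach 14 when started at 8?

Level 0: 8
Level 1: 4, 5, 7, 10, 12
Level 2: 0, 1, 6, 9, 13, 14
Level 3: 2, 3, 11
14 first appears at level 2.

2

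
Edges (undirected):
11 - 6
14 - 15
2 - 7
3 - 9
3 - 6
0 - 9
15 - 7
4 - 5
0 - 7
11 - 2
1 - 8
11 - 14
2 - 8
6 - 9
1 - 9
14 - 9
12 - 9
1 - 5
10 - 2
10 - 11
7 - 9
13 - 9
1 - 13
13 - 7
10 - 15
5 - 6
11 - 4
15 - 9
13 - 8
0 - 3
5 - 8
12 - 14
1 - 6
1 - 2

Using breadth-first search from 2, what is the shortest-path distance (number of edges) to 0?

2

Level 0: 2
Level 1: 1, 7, 8, 10, 11
Level 2: 0, 4, 5, 6, 9, 13, 14, 15
Level 3: 3, 12
0 first appears at level 2.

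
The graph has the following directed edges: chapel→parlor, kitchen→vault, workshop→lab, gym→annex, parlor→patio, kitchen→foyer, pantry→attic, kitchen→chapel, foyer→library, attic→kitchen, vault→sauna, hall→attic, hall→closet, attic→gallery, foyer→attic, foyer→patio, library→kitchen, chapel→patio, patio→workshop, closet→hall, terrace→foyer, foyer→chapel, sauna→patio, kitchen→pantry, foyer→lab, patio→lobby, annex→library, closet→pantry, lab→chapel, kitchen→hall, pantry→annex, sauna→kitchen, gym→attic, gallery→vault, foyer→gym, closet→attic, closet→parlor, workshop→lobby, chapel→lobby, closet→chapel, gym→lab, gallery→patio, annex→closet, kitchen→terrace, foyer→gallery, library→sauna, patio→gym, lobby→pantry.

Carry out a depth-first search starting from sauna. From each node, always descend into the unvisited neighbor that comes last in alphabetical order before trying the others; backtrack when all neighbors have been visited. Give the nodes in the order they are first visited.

sauna, patio, workshop, lobby, pantry, attic, kitchen, vault, terrace, foyer, library, lab, chapel, parlor, gym, annex, closet, hall, gallery

Visit sauna
sauna → patio
patio → workshop
workshop → lobby
lobby → pantry
pantry → attic
attic → kitchen
kitchen → vault
kitchen → terrace
terrace → foyer
foyer → library
foyer → lab
lab → chapel
chapel → parlor
foyer → gym
gym → annex
annex → closet
closet → hall
foyer → gallery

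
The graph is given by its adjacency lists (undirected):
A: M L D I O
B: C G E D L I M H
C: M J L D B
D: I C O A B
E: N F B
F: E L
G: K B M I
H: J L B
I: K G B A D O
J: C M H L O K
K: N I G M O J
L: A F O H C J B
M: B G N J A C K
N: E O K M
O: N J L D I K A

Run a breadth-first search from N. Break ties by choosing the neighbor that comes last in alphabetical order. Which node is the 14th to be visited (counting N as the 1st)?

F

Visit N; enqueue O, M, K, E → queue [O, M, K, E]
Visit O; enqueue L, J, I, D, A → queue [M, K, E, L, J, I, D, A]
Visit M; enqueue G, C, B → queue [K, E, L, J, I, D, A, G, C, B]
Visit K → queue [E, L, J, I, D, A, G, C, B]
Visit E; enqueue F → queue [L, J, I, D, A, G, C, B, F]
Visit L; enqueue H → queue [J, I, D, A, G, C, B, F, H]
Visit J → queue [I, D, A, G, C, B, F, H]
Visit I → queue [D, A, G, C, B, F, H]
Visit D → queue [A, G, C, B, F, H]
Visit A → queue [G, C, B, F, H]
Visit G → queue [C, B, F, H]
Visit C → queue [B, F, H]
Visit B → queue [F, H]
Visit F → queue [H]
Visit H → queue []

Visit order: N, O, M, K, E, L, J, I, D, A, G, C, B, F, H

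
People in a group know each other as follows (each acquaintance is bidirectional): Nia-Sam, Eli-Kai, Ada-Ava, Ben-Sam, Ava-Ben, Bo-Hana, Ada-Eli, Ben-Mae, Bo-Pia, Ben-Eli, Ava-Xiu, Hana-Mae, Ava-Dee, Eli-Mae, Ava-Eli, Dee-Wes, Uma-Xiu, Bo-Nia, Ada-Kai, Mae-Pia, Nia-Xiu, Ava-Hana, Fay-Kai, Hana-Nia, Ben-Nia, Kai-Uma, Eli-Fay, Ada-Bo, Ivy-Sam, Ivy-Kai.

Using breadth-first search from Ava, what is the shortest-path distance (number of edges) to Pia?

Level 0: Ava
Level 1: Ada, Ben, Dee, Eli, Hana, Xiu
Level 2: Bo, Fay, Kai, Mae, Nia, Sam, Uma, Wes
Level 3: Ivy, Pia
Pia first appears at level 3.

3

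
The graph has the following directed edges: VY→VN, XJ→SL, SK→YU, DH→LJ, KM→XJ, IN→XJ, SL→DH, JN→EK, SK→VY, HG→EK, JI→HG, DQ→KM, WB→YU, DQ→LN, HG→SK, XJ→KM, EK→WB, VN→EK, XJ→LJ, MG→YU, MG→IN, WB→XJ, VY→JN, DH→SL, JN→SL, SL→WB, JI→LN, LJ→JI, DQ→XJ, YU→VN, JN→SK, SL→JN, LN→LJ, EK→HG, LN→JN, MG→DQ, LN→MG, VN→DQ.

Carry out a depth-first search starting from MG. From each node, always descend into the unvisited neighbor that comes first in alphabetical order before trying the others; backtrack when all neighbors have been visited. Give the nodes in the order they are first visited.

Visit MG
MG → DQ
DQ → KM
KM → XJ
XJ → LJ
LJ → JI
JI → HG
HG → EK
EK → WB
WB → YU
YU → VN
HG → SK
SK → VY
VY → JN
JN → SL
SL → DH
JI → LN
MG → IN

MG -> DQ -> KM -> XJ -> LJ -> JI -> HG -> EK -> WB -> YU -> VN -> SK -> VY -> JN -> SL -> DH -> LN -> IN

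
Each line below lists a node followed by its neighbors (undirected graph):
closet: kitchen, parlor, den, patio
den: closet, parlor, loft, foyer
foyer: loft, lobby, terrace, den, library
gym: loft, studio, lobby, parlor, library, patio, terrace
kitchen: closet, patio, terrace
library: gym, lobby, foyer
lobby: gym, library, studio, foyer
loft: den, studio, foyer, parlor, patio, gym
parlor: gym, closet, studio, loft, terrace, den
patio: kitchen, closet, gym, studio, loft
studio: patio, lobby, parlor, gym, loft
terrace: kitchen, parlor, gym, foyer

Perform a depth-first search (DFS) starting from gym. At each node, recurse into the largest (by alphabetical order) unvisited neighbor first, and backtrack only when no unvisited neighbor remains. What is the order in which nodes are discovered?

Visit gym
gym → terrace
terrace → parlor
parlor → studio
studio → patio
patio → loft
loft → foyer
foyer → lobby
lobby → library
foyer → den
den → closet
closet → kitchen

gym, terrace, parlor, studio, patio, loft, foyer, lobby, library, den, closet, kitchen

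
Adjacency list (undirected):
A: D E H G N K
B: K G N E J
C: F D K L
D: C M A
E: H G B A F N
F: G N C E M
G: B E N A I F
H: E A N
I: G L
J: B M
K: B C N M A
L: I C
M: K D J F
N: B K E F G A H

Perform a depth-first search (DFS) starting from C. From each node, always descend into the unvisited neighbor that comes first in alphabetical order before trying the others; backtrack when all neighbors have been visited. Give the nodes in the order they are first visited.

C -> D -> A -> E -> B -> G -> F -> M -> J -> K -> N -> H -> I -> L

Visit C
C → D
D → A
A → E
E → B
B → G
G → F
F → M
M → J
M → K
K → N
N → H
G → I
I → L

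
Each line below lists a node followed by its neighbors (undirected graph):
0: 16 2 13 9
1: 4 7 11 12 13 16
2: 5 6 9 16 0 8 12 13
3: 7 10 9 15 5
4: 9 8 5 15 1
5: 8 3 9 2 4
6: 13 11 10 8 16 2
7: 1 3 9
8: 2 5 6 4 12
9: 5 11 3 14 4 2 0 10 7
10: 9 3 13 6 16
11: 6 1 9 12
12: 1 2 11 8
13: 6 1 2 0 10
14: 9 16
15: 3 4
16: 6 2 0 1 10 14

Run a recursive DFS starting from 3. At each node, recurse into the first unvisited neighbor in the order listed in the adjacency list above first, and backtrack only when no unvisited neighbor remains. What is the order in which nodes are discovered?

Visit 3
3 → 7
7 → 1
1 → 4
4 → 9
9 → 5
5 → 8
8 → 2
2 → 6
6 → 13
13 → 0
0 → 16
16 → 10
16 → 14
6 → 11
11 → 12
4 → 15

3 -> 7 -> 1 -> 4 -> 9 -> 5 -> 8 -> 2 -> 6 -> 13 -> 0 -> 16 -> 10 -> 14 -> 11 -> 12 -> 15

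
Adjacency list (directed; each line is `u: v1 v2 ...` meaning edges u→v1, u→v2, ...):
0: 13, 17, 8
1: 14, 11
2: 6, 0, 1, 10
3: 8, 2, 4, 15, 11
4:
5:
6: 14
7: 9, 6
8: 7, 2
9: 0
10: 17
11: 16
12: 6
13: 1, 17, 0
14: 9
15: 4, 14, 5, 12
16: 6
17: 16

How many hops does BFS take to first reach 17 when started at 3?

3

Level 0: 3
Level 1: 2, 4, 8, 11, 15
Level 2: 0, 1, 5, 6, 7, 10, 12, 14, 16
Level 3: 9, 13, 17
17 first appears at level 3.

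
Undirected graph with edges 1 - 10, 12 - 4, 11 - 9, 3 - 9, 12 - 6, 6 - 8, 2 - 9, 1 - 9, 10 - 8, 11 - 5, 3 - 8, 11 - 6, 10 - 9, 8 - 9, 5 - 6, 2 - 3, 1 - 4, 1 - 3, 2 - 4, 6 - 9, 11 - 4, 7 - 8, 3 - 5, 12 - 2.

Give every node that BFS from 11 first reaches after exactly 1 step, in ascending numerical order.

Level 0: 11
Level 1: 4, 5, 6, 9
Level 2: 1, 2, 3, 8, 10, 12
Level 3: 7

4, 5, 6, 9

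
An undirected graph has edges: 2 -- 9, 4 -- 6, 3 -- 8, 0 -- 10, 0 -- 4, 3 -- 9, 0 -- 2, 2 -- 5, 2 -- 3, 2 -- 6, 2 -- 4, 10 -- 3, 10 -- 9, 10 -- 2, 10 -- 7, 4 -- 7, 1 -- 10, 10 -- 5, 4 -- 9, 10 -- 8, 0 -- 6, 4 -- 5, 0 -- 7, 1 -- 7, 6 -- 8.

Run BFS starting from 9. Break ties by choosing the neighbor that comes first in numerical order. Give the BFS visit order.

9, 2, 3, 4, 10, 0, 5, 6, 8, 7, 1

Visit 9; enqueue 2, 3, 4, 10 → queue [2, 3, 4, 10]
Visit 2; enqueue 0, 5, 6 → queue [3, 4, 10, 0, 5, 6]
Visit 3; enqueue 8 → queue [4, 10, 0, 5, 6, 8]
Visit 4; enqueue 7 → queue [10, 0, 5, 6, 8, 7]
Visit 10; enqueue 1 → queue [0, 5, 6, 8, 7, 1]
Visit 0 → queue [5, 6, 8, 7, 1]
Visit 5 → queue [6, 8, 7, 1]
Visit 6 → queue [8, 7, 1]
Visit 8 → queue [7, 1]
Visit 7 → queue [1]
Visit 1 → queue []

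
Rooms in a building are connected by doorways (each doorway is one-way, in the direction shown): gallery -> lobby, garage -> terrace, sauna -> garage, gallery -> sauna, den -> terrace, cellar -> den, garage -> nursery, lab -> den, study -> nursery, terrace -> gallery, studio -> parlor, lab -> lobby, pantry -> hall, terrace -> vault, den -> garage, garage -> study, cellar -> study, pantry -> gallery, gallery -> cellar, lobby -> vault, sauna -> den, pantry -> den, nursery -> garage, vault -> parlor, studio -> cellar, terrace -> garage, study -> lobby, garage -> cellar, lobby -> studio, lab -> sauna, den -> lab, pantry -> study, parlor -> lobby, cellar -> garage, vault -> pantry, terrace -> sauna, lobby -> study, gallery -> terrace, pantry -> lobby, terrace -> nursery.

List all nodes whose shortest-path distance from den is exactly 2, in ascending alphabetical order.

cellar, gallery, lobby, nursery, sauna, study, vault

Level 0: den
Level 1: garage, lab, terrace
Level 2: cellar, gallery, lobby, nursery, sauna, study, vault
Level 3: pantry, parlor, studio
Level 4: hall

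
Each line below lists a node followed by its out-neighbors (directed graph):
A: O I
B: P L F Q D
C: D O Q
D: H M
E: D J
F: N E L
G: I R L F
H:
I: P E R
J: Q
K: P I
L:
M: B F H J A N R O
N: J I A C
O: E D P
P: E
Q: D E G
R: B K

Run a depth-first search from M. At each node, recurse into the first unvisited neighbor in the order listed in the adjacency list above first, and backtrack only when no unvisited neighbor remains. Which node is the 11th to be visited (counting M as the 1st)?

Visit M
M → B
B → P
P → E
E → D
D → H
E → J
J → Q
Q → G
G → I
I → R
R → K
G → L
G → F
F → N
N → A
A → O
N → C

Visit order: M, B, P, E, D, H, J, Q, G, I, R, K, L, F, N, A, O, C

R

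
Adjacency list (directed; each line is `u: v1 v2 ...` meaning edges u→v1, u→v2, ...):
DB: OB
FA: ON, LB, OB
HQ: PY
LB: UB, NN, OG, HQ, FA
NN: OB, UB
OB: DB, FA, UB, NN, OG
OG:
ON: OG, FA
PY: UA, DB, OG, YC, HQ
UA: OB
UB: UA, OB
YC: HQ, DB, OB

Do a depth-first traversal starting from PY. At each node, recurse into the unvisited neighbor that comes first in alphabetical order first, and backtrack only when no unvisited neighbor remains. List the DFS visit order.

Visit PY
PY → DB
DB → OB
OB → FA
FA → LB
LB → HQ
LB → NN
NN → UB
UB → UA
LB → OG
FA → ON
PY → YC

PY → DB → OB → FA → LB → HQ → NN → UB → UA → OG → ON → YC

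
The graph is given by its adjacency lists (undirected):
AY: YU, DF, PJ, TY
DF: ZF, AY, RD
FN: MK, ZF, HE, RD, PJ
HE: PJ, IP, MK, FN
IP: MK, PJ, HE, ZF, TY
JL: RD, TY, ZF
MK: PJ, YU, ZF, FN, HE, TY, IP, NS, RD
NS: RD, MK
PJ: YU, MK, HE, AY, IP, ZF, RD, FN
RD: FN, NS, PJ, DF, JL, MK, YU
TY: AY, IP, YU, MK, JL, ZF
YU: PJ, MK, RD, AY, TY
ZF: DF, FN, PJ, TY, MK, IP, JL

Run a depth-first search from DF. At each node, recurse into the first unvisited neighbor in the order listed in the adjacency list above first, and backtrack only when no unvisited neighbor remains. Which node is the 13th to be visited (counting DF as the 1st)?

Visit DF
DF → ZF
ZF → FN
FN → MK
MK → PJ
PJ → YU
YU → RD
RD → NS
RD → JL
JL → TY
TY → AY
TY → IP
IP → HE

Visit order: DF, ZF, FN, MK, PJ, YU, RD, NS, JL, TY, AY, IP, HE

HE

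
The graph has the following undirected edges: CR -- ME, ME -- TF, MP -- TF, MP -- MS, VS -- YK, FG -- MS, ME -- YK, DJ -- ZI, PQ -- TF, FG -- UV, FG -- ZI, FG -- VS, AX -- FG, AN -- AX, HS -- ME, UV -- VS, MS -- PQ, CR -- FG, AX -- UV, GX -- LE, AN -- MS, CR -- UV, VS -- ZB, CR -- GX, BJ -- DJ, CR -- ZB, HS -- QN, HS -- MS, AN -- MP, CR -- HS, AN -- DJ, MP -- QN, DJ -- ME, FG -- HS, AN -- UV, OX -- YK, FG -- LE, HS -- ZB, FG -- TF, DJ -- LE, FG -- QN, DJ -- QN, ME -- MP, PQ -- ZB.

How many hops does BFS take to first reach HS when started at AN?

2

Level 0: AN
Level 1: AX, DJ, MP, MS, UV
Level 2: BJ, CR, FG, HS, LE, ME, PQ, QN, TF, VS, ZI
Level 3: GX, YK, ZB
Level 4: OX
HS first appears at level 2.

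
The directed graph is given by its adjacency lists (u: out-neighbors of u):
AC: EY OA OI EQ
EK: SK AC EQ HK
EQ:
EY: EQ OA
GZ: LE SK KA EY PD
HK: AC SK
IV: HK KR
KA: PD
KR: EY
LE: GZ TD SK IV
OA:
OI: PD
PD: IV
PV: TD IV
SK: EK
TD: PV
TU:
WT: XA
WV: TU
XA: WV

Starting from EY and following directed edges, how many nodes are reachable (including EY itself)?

BFS from EY visits: EY, EQ, OA
Reachable nodes: 3 of 20 total.

3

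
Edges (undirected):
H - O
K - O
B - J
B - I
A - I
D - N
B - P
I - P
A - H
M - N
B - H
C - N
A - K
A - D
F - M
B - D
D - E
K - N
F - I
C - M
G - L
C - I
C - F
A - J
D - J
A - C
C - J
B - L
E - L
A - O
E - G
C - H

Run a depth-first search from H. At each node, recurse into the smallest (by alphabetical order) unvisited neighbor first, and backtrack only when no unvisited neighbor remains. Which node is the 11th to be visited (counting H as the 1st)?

J

Visit H
H → A
A → C
C → F
F → I
I → B
B → D
D → E
E → G
G → L
D → J
D → N
N → K
K → O
N → M
B → P

Visit order: H, A, C, F, I, B, D, E, G, L, J, N, K, O, M, P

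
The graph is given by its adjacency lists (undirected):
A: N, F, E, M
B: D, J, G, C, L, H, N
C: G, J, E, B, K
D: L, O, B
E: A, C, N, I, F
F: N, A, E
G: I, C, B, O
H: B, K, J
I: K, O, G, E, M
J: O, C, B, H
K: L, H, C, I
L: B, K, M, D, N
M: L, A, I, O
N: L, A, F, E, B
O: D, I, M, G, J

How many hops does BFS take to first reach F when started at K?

Level 0: K
Level 1: C, H, I, L
Level 2: B, D, E, G, J, M, N, O
Level 3: A, F
F first appears at level 3.

3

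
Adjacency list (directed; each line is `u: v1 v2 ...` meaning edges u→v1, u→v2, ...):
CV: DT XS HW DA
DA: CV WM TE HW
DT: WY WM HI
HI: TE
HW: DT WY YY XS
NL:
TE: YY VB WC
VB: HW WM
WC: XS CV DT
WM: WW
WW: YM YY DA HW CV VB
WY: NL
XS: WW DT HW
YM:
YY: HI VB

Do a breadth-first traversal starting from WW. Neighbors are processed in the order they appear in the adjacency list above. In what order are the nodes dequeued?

Visit WW; enqueue YM, YY, DA, HW, CV, VB → queue [YM, YY, DA, HW, CV, VB]
Visit YM → queue [YY, DA, HW, CV, VB]
Visit YY; enqueue HI → queue [DA, HW, CV, VB, HI]
Visit DA; enqueue WM, TE → queue [HW, CV, VB, HI, WM, TE]
Visit HW; enqueue DT, WY, XS → queue [CV, VB, HI, WM, TE, DT, WY, XS]
Visit CV → queue [VB, HI, WM, TE, DT, WY, XS]
Visit VB → queue [HI, WM, TE, DT, WY, XS]
Visit HI → queue [WM, TE, DT, WY, XS]
Visit WM → queue [TE, DT, WY, XS]
Visit TE; enqueue WC → queue [DT, WY, XS, WC]
Visit DT → queue [WY, XS, WC]
Visit WY; enqueue NL → queue [XS, WC, NL]
Visit XS → queue [WC, NL]
Visit WC → queue [NL]
Visit NL → queue []

WW → YM → YY → DA → HW → CV → VB → HI → WM → TE → DT → WY → XS → WC → NL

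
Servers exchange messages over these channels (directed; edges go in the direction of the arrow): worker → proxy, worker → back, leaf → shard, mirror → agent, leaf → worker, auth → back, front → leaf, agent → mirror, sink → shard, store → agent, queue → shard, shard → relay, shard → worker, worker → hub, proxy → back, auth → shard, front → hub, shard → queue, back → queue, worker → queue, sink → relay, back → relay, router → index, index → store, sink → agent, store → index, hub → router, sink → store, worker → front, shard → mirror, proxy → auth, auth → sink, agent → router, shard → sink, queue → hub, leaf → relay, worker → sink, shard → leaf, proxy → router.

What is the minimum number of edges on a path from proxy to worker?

Level 0: proxy
Level 1: auth, back, router
Level 2: index, queue, relay, shard, sink
Level 3: agent, hub, leaf, mirror, store, worker
Level 4: front
worker first appears at level 3.

3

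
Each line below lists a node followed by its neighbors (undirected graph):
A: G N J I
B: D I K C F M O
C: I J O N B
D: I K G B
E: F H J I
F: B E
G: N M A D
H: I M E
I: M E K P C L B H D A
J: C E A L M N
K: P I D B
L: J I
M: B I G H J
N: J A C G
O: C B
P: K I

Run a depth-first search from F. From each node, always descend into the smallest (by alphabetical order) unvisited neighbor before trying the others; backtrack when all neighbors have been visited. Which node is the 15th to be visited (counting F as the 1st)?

Visit F
F → B
B → C
C → I
I → A
A → G
G → D
D → K
K → P
G → M
M → H
H → E
E → J
J → L
J → N
C → O

Visit order: F, B, C, I, A, G, D, K, P, M, H, E, J, L, N, O

N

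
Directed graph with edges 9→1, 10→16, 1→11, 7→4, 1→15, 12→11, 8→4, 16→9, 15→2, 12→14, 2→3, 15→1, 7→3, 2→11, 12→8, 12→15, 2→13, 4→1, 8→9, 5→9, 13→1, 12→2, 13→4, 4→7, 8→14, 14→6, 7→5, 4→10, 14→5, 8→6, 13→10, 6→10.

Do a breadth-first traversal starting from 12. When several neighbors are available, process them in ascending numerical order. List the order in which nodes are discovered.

12, 2, 8, 11, 14, 15, 3, 13, 4, 6, 9, 5, 1, 10, 7, 16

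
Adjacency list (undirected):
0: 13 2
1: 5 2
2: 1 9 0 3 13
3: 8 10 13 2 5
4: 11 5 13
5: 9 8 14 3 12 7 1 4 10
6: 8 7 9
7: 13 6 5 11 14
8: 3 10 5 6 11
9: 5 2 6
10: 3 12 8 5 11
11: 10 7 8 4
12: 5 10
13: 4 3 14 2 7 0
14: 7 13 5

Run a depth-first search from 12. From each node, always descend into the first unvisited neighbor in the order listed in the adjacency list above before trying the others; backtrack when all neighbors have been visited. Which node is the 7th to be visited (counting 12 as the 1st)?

13

Visit 12
12 → 5
5 → 9
9 → 2
2 → 1
2 → 0
0 → 13
13 → 4
4 → 11
11 → 10
10 → 3
3 → 8
8 → 6
6 → 7
7 → 14

Visit order: 12, 5, 9, 2, 1, 0, 13, 4, 11, 10, 3, 8, 6, 7, 14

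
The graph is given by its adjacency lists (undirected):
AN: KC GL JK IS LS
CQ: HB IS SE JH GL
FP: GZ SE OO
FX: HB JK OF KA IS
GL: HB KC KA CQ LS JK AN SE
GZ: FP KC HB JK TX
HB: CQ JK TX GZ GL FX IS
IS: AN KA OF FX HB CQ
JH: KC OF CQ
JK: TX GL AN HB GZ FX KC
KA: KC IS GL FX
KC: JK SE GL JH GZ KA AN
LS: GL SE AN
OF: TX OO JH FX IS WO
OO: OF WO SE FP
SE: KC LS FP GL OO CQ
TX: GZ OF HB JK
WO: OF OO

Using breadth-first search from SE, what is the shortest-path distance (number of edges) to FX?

Level 0: SE
Level 1: CQ, FP, GL, KC, LS, OO
Level 2: AN, GZ, HB, IS, JH, JK, KA, OF, WO
Level 3: FX, TX
FX first appears at level 3.

3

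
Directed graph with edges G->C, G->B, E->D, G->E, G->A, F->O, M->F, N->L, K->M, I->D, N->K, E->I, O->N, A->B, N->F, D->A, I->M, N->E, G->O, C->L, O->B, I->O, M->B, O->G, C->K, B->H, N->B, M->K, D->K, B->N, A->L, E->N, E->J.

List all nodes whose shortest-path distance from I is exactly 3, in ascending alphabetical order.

C, E, H, L

Level 0: I
Level 1: D, M, O
Level 2: A, B, F, G, K, N
Level 3: C, E, H, L
Level 4: J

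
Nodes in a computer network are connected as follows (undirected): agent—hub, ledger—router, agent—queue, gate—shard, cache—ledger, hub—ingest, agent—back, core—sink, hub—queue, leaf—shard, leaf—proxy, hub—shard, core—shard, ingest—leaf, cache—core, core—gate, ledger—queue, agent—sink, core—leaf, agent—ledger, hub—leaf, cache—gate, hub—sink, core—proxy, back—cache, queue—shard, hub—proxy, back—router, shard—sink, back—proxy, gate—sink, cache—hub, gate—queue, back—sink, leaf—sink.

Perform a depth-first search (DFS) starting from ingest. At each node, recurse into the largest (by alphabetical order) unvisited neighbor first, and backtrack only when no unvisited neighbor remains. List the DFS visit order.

Visit ingest
ingest → leaf
leaf → sink
sink → shard
shard → queue
queue → ledger
ledger → router
router → back
back → proxy
proxy → hub
hub → cache
cache → gate
gate → core
hub → agent

ingest, leaf, sink, shard, queue, ledger, router, back, proxy, hub, cache, gate, core, agent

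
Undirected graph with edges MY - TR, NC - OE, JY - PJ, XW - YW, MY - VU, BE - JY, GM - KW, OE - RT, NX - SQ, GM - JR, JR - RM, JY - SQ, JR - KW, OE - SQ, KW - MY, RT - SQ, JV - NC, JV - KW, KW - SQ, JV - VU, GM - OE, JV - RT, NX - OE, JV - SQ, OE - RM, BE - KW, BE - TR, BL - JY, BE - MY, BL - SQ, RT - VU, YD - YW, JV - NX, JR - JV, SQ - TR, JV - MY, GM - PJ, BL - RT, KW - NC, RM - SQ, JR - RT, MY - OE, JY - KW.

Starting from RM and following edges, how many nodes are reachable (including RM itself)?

BFS from RM visits: RM, JR, OE, SQ, GM, JV, KW, RT, MY, NC, NX, BL, JY, TR, PJ, VU, BE
Reachable nodes: 17 of 20 total.

17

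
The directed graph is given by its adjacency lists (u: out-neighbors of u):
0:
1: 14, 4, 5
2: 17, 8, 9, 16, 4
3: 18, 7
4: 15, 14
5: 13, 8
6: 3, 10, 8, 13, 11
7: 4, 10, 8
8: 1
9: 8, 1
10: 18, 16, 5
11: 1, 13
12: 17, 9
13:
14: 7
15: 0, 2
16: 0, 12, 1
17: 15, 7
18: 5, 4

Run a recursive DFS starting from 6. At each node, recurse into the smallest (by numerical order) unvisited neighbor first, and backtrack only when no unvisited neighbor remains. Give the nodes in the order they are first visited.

6, 3, 7, 4, 14, 15, 0, 2, 8, 1, 5, 13, 9, 16, 12, 17, 10, 18, 11

Visit 6
6 → 3
3 → 7
7 → 4
4 → 14
4 → 15
15 → 0
15 → 2
2 → 8
8 → 1
1 → 5
5 → 13
2 → 9
2 → 16
16 → 12
12 → 17
7 → 10
10 → 18
6 → 11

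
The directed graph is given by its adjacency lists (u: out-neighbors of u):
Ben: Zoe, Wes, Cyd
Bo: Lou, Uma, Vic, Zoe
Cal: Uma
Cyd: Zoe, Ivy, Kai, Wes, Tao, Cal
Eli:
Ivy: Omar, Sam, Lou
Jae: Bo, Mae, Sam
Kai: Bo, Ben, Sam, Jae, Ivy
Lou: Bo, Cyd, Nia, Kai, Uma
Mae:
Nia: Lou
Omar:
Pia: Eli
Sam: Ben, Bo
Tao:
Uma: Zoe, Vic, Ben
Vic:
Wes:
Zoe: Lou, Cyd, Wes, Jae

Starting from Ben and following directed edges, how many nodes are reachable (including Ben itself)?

BFS from Ben visits: Ben, Zoe, Wes, Cyd, Lou, Jae, Tao, Kai, Ivy, Cal, Uma, Nia, Bo, Sam, Mae, Omar, Vic
Reachable nodes: 17 of 19 total.

17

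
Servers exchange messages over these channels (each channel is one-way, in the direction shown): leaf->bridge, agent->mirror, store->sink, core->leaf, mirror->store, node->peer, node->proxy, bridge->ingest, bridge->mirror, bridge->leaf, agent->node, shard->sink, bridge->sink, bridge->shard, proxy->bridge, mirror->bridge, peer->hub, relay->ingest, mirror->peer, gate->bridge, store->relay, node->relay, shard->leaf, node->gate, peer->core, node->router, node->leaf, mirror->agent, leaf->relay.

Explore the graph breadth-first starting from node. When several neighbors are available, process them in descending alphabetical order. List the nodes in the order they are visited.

node, router, relay, proxy, peer, leaf, gate, ingest, bridge, hub, core, sink, shard, mirror, store, agent

Visit node; enqueue router, relay, proxy, peer, leaf, gate → queue [router, relay, proxy, peer, leaf, gate]
Visit router → queue [relay, proxy, peer, leaf, gate]
Visit relay; enqueue ingest → queue [proxy, peer, leaf, gate, ingest]
Visit proxy; enqueue bridge → queue [peer, leaf, gate, ingest, bridge]
Visit peer; enqueue hub, core → queue [leaf, gate, ingest, bridge, hub, core]
Visit leaf → queue [gate, ingest, bridge, hub, core]
Visit gate → queue [ingest, bridge, hub, core]
Visit ingest → queue [bridge, hub, core]
Visit bridge; enqueue sink, shard, mirror → queue [hub, core, sink, shard, mirror]
Visit hub → queue [core, sink, shard, mirror]
Visit core → queue [sink, shard, mirror]
Visit sink → queue [shard, mirror]
Visit shard → queue [mirror]
Visit mirror; enqueue store, agent → queue [store, agent]
Visit store → queue [agent]
Visit agent → queue []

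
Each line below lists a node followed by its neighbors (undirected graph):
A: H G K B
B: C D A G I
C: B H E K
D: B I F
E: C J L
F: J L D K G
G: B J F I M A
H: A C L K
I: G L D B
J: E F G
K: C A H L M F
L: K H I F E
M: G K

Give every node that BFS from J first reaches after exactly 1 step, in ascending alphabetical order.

Level 0: J
Level 1: E, F, G
Level 2: A, B, C, D, I, K, L, M
Level 3: H

E, F, G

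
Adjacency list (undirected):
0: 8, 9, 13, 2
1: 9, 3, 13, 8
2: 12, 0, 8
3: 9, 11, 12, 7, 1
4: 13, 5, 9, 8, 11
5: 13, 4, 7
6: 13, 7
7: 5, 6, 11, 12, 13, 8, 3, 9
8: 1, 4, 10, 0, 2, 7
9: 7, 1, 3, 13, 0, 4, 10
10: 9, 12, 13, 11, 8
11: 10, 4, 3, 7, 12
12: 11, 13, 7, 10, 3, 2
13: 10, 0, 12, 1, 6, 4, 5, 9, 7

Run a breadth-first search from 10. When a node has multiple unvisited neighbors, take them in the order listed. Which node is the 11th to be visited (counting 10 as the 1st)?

Visit 10; enqueue 9, 12, 13, 11, 8 → queue [9, 12, 13, 11, 8]
Visit 9; enqueue 7, 1, 3, 0, 4 → queue [12, 13, 11, 8, 7, 1, 3, 0, 4]
Visit 12; enqueue 2 → queue [13, 11, 8, 7, 1, 3, 0, 4, 2]
Visit 13; enqueue 6, 5 → queue [11, 8, 7, 1, 3, 0, 4, 2, 6, 5]
Visit 11 → queue [8, 7, 1, 3, 0, 4, 2, 6, 5]
Visit 8 → queue [7, 1, 3, 0, 4, 2, 6, 5]
Visit 7 → queue [1, 3, 0, 4, 2, 6, 5]
Visit 1 → queue [3, 0, 4, 2, 6, 5]
Visit 3 → queue [0, 4, 2, 6, 5]
Visit 0 → queue [4, 2, 6, 5]
Visit 4 → queue [2, 6, 5]
Visit 2 → queue [6, 5]
Visit 6 → queue [5]
Visit 5 → queue []

Visit order: 10, 9, 12, 13, 11, 8, 7, 1, 3, 0, 4, 2, 6, 5

4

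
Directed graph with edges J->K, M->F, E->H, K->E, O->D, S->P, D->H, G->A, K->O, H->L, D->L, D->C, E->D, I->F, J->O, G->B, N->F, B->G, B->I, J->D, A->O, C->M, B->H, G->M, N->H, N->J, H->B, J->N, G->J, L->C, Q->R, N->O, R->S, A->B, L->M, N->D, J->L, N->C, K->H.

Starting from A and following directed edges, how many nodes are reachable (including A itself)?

BFS from A visits: A, O, B, D, I, H, G, L, C, F, M, J, N, K, E
Reachable nodes: 15 of 19 total.

15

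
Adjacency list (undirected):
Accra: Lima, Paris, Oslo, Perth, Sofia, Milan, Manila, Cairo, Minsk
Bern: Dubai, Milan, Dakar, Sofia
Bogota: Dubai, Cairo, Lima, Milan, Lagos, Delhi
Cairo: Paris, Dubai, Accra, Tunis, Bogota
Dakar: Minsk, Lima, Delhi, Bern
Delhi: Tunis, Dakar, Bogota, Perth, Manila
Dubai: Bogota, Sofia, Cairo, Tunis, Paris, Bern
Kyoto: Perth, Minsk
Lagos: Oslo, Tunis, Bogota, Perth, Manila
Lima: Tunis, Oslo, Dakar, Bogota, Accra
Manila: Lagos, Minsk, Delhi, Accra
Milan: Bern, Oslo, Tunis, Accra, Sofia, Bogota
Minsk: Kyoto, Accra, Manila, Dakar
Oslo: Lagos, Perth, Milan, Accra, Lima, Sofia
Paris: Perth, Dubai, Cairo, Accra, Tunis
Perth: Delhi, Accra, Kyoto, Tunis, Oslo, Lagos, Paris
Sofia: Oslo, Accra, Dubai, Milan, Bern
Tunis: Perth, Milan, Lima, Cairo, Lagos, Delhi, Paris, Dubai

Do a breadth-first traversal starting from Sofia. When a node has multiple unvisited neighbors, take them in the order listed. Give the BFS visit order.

Visit Sofia; enqueue Oslo, Accra, Dubai, Milan, Bern → queue [Oslo, Accra, Dubai, Milan, Bern]
Visit Oslo; enqueue Lagos, Perth, Lima → queue [Accra, Dubai, Milan, Bern, Lagos, Perth, Lima]
Visit Accra; enqueue Paris, Manila, Cairo, Minsk → queue [Dubai, Milan, Bern, Lagos, Perth, Lima, Paris, Manila, Cairo, Minsk]
Visit Dubai; enqueue Bogota, Tunis → queue [Milan, Bern, Lagos, Perth, Lima, Paris, Manila, Cairo, Minsk, Bogota, Tunis]
Visit Milan → queue [Bern, Lagos, Perth, Lima, Paris, Manila, Cairo, Minsk, Bogota, Tunis]
Visit Bern; enqueue Dakar → queue [Lagos, Perth, Lima, Paris, Manila, Cairo, Minsk, Bogota, Tunis, Dakar]
Visit Lagos → queue [Perth, Lima, Paris, Manila, Cairo, Minsk, Bogota, Tunis, Dakar]
Visit Perth; enqueue Delhi, Kyoto → queue [Lima, Paris, Manila, Cairo, Minsk, Bogota, Tunis, Dakar, Delhi, Kyoto]
Visit Lima → queue [Paris, Manila, Cairo, Minsk, Bogota, Tunis, Dakar, Delhi, Kyoto]
Visit Paris → queue [Manila, Cairo, Minsk, Bogota, Tunis, Dakar, Delhi, Kyoto]
Visit Manila → queue [Cairo, Minsk, Bogota, Tunis, Dakar, Delhi, Kyoto]
Visit Cairo → queue [Minsk, Bogota, Tunis, Dakar, Delhi, Kyoto]
Visit Minsk → queue [Bogota, Tunis, Dakar, Delhi, Kyoto]
Visit Bogota → queue [Tunis, Dakar, Delhi, Kyoto]
Visit Tunis → queue [Dakar, Delhi, Kyoto]
Visit Dakar → queue [Delhi, Kyoto]
Visit Delhi → queue [Kyoto]
Visit Kyoto → queue []

Sofia Oslo Accra Dubai Milan Bern Lagos Perth Lima Paris Manila Cairo Minsk Bogota Tunis Dakar Delhi Kyoto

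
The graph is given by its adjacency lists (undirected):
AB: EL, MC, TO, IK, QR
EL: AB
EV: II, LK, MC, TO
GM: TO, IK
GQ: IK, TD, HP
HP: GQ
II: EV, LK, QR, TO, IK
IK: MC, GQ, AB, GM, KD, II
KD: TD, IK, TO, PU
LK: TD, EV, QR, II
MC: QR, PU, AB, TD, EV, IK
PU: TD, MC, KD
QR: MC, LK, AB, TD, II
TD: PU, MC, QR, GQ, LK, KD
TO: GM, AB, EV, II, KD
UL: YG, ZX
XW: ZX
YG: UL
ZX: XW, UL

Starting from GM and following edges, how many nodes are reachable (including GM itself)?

15

BFS from GM visits: GM, TO, IK, AB, EV, II, KD, MC, GQ, EL, QR, LK, TD, PU, HP
Reachable nodes: 15 of 19 total.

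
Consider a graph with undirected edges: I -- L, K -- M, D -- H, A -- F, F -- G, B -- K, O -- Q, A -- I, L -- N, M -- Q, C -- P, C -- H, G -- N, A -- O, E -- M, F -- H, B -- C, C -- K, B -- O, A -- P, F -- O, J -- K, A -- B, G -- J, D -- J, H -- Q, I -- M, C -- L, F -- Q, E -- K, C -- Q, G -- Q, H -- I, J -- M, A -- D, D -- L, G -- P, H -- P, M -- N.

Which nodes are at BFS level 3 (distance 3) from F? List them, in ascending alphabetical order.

E, K, L

Level 0: F
Level 1: A, G, H, O, Q
Level 2: B, C, D, I, J, M, N, P
Level 3: E, K, L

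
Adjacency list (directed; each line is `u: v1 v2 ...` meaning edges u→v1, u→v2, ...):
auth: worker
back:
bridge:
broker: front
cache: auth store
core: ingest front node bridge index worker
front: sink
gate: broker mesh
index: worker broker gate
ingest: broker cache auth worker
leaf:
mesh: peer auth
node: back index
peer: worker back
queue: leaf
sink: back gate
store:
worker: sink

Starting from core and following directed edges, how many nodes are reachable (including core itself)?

16

BFS from core visits: core, ingest, front, node, bridge, index, worker, broker, cache, auth, sink, back, gate, store, mesh, peer
Reachable nodes: 16 of 18 total.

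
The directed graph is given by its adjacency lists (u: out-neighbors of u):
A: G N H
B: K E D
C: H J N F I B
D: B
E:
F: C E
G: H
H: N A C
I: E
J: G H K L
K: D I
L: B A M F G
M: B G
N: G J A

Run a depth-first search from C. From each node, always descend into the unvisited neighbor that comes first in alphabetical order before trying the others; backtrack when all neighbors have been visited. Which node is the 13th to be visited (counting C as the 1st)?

L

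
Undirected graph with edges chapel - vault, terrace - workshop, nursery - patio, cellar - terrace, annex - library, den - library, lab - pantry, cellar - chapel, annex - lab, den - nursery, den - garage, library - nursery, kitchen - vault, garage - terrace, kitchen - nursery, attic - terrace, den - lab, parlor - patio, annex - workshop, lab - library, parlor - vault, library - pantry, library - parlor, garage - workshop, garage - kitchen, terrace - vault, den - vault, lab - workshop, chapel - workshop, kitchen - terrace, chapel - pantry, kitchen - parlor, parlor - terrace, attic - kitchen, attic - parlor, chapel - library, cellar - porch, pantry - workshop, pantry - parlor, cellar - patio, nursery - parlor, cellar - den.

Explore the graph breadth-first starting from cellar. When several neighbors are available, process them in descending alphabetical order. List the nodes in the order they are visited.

cellar, terrace, porch, patio, den, chapel, workshop, vault, parlor, kitchen, garage, attic, nursery, library, lab, pantry, annex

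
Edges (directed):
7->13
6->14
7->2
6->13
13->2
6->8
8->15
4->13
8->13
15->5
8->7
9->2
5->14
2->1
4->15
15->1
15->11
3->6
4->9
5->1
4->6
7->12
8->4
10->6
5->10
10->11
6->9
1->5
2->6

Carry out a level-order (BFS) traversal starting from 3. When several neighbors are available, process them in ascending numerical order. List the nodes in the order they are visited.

3 → 6 → 8 → 9 → 13 → 14 → 4 → 7 → 15 → 2 → 12 → 1 → 5 → 11 → 10

Visit 3; enqueue 6 → queue [6]
Visit 6; enqueue 8, 9, 13, 14 → queue [8, 9, 13, 14]
Visit 8; enqueue 4, 7, 15 → queue [9, 13, 14, 4, 7, 15]
Visit 9; enqueue 2 → queue [13, 14, 4, 7, 15, 2]
Visit 13 → queue [14, 4, 7, 15, 2]
Visit 14 → queue [4, 7, 15, 2]
Visit 4 → queue [7, 15, 2]
Visit 7; enqueue 12 → queue [15, 2, 12]
Visit 15; enqueue 1, 5, 11 → queue [2, 12, 1, 5, 11]
Visit 2 → queue [12, 1, 5, 11]
Visit 12 → queue [1, 5, 11]
Visit 1 → queue [5, 11]
Visit 5; enqueue 10 → queue [11, 10]
Visit 11 → queue [10]
Visit 10 → queue []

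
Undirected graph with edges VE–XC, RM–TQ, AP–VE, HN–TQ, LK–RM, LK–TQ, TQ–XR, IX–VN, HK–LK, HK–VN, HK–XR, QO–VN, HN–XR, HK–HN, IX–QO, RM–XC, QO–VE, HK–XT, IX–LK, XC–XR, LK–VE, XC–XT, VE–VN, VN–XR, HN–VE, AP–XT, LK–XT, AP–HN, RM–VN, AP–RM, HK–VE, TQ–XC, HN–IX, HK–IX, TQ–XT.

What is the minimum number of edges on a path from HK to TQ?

2

Level 0: HK
Level 1: HN, IX, LK, VE, VN, XR, XT
Level 2: AP, QO, RM, TQ, XC
TQ first appears at level 2.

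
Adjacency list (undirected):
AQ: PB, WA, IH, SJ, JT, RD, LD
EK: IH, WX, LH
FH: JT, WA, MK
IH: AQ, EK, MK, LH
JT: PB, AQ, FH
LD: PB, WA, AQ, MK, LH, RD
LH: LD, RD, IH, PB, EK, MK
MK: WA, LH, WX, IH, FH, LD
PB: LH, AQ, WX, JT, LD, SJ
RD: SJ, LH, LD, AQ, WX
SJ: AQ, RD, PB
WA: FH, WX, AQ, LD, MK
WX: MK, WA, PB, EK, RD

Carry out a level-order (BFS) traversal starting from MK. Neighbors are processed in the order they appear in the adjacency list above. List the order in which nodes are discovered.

Visit MK; enqueue WA, LH, WX, IH, FH, LD → queue [WA, LH, WX, IH, FH, LD]
Visit WA; enqueue AQ → queue [LH, WX, IH, FH, LD, AQ]
Visit LH; enqueue RD, PB, EK → queue [WX, IH, FH, LD, AQ, RD, PB, EK]
Visit WX → queue [IH, FH, LD, AQ, RD, PB, EK]
Visit IH → queue [FH, LD, AQ, RD, PB, EK]
Visit FH; enqueue JT → queue [LD, AQ, RD, PB, EK, JT]
Visit LD → queue [AQ, RD, PB, EK, JT]
Visit AQ; enqueue SJ → queue [RD, PB, EK, JT, SJ]
Visit RD → queue [PB, EK, JT, SJ]
Visit PB → queue [EK, JT, SJ]
Visit EK → queue [JT, SJ]
Visit JT → queue [SJ]
Visit SJ → queue []

MK -> WA -> LH -> WX -> IH -> FH -> LD -> AQ -> RD -> PB -> EK -> JT -> SJ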